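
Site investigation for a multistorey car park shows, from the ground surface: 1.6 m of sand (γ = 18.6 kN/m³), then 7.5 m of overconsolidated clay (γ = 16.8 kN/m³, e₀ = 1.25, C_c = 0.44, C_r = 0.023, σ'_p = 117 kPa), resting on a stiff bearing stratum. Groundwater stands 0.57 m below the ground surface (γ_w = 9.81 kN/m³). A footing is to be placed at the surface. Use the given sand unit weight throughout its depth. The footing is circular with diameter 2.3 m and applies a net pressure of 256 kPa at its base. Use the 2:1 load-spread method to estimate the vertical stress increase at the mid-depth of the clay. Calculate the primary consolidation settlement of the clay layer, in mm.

Mid-depth of clay below the ground surface: z = 1.6 + 7.5/2 = 5.35 m.
Total vertical stress at mid-clay: σ_v = 18.6×1.6 + 16.8×3.75 = 92.76 kPa.
Pore pressure: u = 9.81×(5.35 − 0.57) = 46.892 kPa.
Initial effective stress: σ'_0 = σ_v − u = 92.76 − 46.892 = 45.868 kPa.
Stress increase at mid-clay by the 2:1 spreading method:
Δσ ≈ qD²/(D+z)² = 256×2.3²/(2.3+5.35)² = 23.141 kPa
Final effective stress: σ'_f = 45.868 + 23.141 = 69.009 kPa.
σ'_f = 69.009 ≤ σ'_p = 117 kPa, so the clay remains overconsolidated and only the recompression index applies:
S_c = C_r·H/(1+e₀)·log₁₀(σ'_f/σ'_0) = 0.023×7.5/2.25×log₁₀(69.009/45.868)
    = 0.076666 × 0.1774 = 0.0136 m

S_c ≈ 13.6 mm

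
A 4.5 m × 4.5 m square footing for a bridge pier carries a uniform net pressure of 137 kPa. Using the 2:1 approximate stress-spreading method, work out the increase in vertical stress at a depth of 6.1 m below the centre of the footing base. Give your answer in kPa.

Δσ_z ≈ 24.7 kPa

By the 2:1 method the load spreads at 1 horizontal : 2 vertical, so at depth z the loaded area has grown by z in each plan dimension:
Δσ = qBL/((B+z)(L+z)) = 137×4.5×4.5/((4.5+6.1)(4.5+6.1)) = 24.691 kPa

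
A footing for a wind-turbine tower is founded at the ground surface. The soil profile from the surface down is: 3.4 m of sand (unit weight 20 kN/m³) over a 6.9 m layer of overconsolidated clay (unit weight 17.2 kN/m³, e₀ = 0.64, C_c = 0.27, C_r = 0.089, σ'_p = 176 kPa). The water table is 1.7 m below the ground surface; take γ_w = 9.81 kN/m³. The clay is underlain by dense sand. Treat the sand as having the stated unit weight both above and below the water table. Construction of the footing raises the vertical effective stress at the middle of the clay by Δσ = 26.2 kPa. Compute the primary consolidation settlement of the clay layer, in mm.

Mid-depth of clay below the ground surface: z = 3.4 + 6.9/2 = 6.85 m.
Total vertical stress at mid-clay: σ_v = 20×3.4 + 17.2×3.45 = 127.34 kPa.
Pore pressure: u = 9.81×(6.85 − 1.7) = 50.522 kPa.
Initial effective stress: σ'_0 = σ_v − u = 127.34 − 50.522 = 76.818 kPa.
Final effective stress: σ'_f = 76.818 + 26.2 = 103.02 kPa.
σ'_f = 103.02 ≤ σ'_p = 176 kPa, so the clay remains overconsolidated and only the recompression index applies:
S_c = C_r·H/(1+e₀)·log₁₀(σ'_f/σ'_0) = 0.089×6.9/1.64×log₁₀(103.02/76.818)
    = 0.37445 × 0.12746 = 0.04773 m

S_c ≈ 47.7 mm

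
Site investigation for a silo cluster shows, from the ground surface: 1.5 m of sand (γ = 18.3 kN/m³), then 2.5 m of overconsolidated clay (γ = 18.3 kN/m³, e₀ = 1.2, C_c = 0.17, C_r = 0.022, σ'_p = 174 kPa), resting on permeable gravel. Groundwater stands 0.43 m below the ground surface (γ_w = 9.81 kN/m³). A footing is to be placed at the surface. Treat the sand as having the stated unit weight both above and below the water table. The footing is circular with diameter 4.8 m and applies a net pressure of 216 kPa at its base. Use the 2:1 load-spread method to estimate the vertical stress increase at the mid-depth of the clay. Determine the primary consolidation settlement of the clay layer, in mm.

S_c ≈ 15.5 mm

Mid-depth of clay below the ground surface: z = 1.5 + 2.5/2 = 2.75 m.
Total vertical stress at mid-clay: σ_v = 18.3×1.5 + 18.3×1.25 = 50.325 kPa.
Pore pressure: u = 9.81×(2.75 − 0.43) = 22.759 kPa.
Initial effective stress: σ'_0 = σ_v − u = 50.325 − 22.759 = 27.566 kPa.
Stress increase at mid-clay by the 2:1 spreading method:
Δσ ≈ qD²/(D+z)² = 216×4.8²/(4.8+2.75)² = 87.306 kPa
Final effective stress: σ'_f = 27.566 + 87.306 = 114.87 kPa.
σ'_f = 114.87 ≤ σ'_p = 174 kPa, so the clay remains overconsolidated and only the recompression index applies:
S_c = C_r·H/(1+e₀)·log₁₀(σ'_f/σ'_0) = 0.022×2.5/2.2×log₁₀(114.87/27.566)
    = 0.025001 × 0.61983 = 0.0155 m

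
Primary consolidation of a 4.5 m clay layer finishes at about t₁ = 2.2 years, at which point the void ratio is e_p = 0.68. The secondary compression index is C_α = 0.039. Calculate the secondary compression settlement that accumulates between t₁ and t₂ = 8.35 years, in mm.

Secondary compression: S_s = C_α·H/(1+e_p)·log₁₀(t₂/t₁)
S_s = 0.039×4.5/(1+0.68)×log₁₀(8.35/2.2)
    = 0.1045 × 0.5793 = 0.06051 m

S_s ≈ 60.5 mm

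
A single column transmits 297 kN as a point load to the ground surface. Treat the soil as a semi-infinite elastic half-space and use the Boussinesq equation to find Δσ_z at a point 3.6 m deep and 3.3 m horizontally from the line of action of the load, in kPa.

Boussinesq vertical stress below a point load on an elastic half-space:
Δσ_z = 3P/(2πz²) · [1 + (r/z)²]^(−5/2)
r/z = 3.3/3.6 = 0.91667; [1+(r/z)²]^(−5/2) = 0.21767.
Δσ_z = 3×297/(2π×3.6²) × 0.21767 = 10.942 × 0.21767 = 2.382 kPa

Δσ_z ≈ 2.38 kPa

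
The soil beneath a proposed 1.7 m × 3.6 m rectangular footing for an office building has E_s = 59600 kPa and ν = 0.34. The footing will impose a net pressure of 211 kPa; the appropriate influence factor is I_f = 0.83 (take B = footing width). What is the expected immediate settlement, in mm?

Immediate (elastic) settlement: S_e = q·B·(1−ν²)/E_s · I_f.
S_e = 211 × 1.7 × (1 − 0.34²) / 59600 × 0.83
    = 211 × 1.7 × 0.8844 / 59600 × 0.83
    = 0.004418 m = 4.418 mm

S_e ≈ 4.42 mm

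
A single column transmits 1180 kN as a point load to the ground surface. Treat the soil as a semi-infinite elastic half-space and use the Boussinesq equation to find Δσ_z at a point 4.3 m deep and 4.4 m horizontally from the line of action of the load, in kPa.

Boussinesq vertical stress below a point load on an elastic half-space:
Δσ_z = 3P/(2πz²) · [1 + (r/z)²]^(−5/2)
r/z = 4.4/4.3 = 1.0233; [1+(r/z)²]^(−5/2) = 0.16679.
Δσ_z = 3×1180/(2π×4.3²) × 0.16679 = 30.471 × 0.16679 = 5.082 kPa

Δσ_z ≈ 5.08 kPa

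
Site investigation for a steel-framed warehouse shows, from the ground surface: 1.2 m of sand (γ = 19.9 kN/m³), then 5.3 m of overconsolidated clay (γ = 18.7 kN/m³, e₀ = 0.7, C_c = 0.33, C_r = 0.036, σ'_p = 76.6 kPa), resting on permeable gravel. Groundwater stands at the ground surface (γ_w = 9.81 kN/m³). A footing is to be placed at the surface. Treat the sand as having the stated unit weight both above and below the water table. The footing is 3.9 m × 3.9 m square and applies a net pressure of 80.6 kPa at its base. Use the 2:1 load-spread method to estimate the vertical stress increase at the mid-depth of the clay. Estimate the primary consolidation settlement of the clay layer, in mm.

S_c ≈ 22.1 mm

Mid-depth of clay below the ground surface: z = 1.2 + 5.3/2 = 3.85 m.
Total vertical stress at mid-clay: σ_v = 19.9×1.2 + 18.7×2.65 = 73.435 kPa.
Pore pressure: u = 9.81×(3.85 − 0) = 37.769 kPa.
Initial effective stress: σ'_0 = σ_v − u = 73.435 − 37.769 = 35.666 kPa.
Stress increase at mid-clay by the 2:1 spreading method:
Δσ = qBL/((B+z)(L+z)) = 80.6×3.9×3.9/((3.9+3.85)(3.9+3.85)) = 20.411 kPa
Final effective stress: σ'_f = 35.666 + 20.411 = 56.077 kPa.
σ'_f = 56.077 ≤ σ'_p = 76.6 kPa, so the clay remains overconsolidated and only the recompression index applies:
S_c = C_r·H/(1+e₀)·log₁₀(σ'_f/σ'_0) = 0.036×5.3/1.7×log₁₀(56.077/35.666)
    = 0.11223 × 0.19653 = 0.02206 m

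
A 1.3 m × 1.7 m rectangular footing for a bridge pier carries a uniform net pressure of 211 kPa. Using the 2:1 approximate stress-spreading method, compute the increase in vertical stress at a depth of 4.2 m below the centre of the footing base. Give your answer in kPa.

By the 2:1 method the load spreads at 1 horizontal : 2 vertical, so at depth z the loaded area has grown by z in each plan dimension:
Δσ = qBL/((B+z)(L+z)) = 211×1.3×1.7/((1.3+4.2)(1.7+4.2)) = 14.37 kPa

Δσ_z ≈ 14.4 kPa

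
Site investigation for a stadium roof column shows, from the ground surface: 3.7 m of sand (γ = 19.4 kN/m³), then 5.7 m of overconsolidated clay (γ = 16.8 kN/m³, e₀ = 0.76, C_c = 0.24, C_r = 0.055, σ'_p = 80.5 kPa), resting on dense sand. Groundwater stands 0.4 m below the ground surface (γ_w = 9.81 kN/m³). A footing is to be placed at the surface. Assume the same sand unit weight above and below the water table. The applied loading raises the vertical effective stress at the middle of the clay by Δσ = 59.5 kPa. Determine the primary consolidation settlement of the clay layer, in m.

Mid-depth of clay below the ground surface: z = 3.7 + 5.7/2 = 6.55 m.
Total vertical stress at mid-clay: σ_v = 19.4×3.7 + 16.8×2.85 = 119.66 kPa.
Pore pressure: u = 9.81×(6.55 − 0.4) = 60.332 kPa.
Initial effective stress: σ'_0 = σ_v − u = 119.66 − 60.332 = 59.328 kPa.
Final effective stress: σ'_f = 59.328 + 59.5 = 118.83 kPa.
σ'_f = 118.83 > σ'_p = 80.5 kPa, so the stress path crosses the preconsolidation pressure — recompression up to σ'_p, then virgin compression beyond:
S_c = H/(1+e₀)·[C_r·log₁₀(σ'_p/σ'_0) + C_c·log₁₀(σ'_f/σ'_p)]
    = 5.7/1.76 × [0.055×log₁₀(80.5/59.328) + 0.24×log₁₀(118.83/80.5)]
    = 3.2386 × [0.0072895 + 0.040591] = 0.1551 m

S_c ≈ 0.155 m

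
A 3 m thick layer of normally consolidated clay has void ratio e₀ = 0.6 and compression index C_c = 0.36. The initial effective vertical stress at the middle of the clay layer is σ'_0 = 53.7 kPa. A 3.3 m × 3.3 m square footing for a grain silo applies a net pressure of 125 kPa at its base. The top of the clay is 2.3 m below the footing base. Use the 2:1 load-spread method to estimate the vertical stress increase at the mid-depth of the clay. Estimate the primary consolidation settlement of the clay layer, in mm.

S_c ≈ 119 mm

Mid-depth of clay below the footing base: z = 2.3 + 3/2 = 3.8 m.
Stress increase at mid-clay by the 2:1 spreading method:
Δσ = qBL/((B+z)(L+z)) = 125×3.3×3.3/((3.3+3.8)(3.3+3.8)) = 27.004 kPa
Final effective stress: σ'_f = σ'_0 + Δσ = 53.7 + 27.004 = 80.704 kPa.
Normally consolidated clay, so the full stress increment lies on the virgin compression line:
S_c = C_c·H/(1+e₀)·log₁₀(σ'_f/σ'_0) = 0.36×3/(1+0.6)×log₁₀(80.704/53.7)
    = 0.675 × 0.17692 = 0.1194 m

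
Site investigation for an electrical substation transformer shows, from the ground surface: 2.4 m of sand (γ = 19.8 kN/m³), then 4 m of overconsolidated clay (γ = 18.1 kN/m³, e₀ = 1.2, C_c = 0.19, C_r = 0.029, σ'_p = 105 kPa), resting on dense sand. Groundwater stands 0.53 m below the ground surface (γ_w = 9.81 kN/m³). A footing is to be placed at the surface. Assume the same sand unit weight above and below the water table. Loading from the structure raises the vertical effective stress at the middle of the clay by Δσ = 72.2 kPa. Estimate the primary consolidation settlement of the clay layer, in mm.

Mid-depth of clay below the ground surface: z = 2.4 + 4/2 = 4.4 m.
Total vertical stress at mid-clay: σ_v = 19.8×2.4 + 18.1×2 = 83.72 kPa.
Pore pressure: u = 9.81×(4.4 − 0.53) = 37.965 kPa.
Initial effective stress: σ'_0 = σ_v − u = 83.72 − 37.965 = 45.755 kPa.
Final effective stress: σ'_f = 45.755 + 72.2 = 117.96 kPa.
σ'_f = 117.96 > σ'_p = 105 kPa, so the stress path crosses the preconsolidation pressure — recompression up to σ'_p, then virgin compression beyond:
S_c = H/(1+e₀)·[C_r·log₁₀(σ'_p/σ'_0) + C_c·log₁₀(σ'_f/σ'_p)]
    = 4/2.2 × [0.029×log₁₀(105/45.755) + 0.19×log₁₀(117.96/105)]
    = 1.8182 × [0.010462 + 0.0096036] = 0.03648 m

S_c ≈ 36.5 mm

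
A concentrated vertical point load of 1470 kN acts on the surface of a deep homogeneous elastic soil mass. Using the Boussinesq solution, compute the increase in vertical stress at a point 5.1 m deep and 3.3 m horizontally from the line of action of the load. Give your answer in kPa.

Boussinesq vertical stress below a point load on an elastic half-space:
Δσ_z = 3P/(2πz²) · [1 + (r/z)²]^(−5/2)
r/z = 3.3/5.1 = 0.64706; [1+(r/z)²]^(−5/2) = 0.41714.
Δσ_z = 3×1470/(2π×5.1²) × 0.41714 = 26.985 × 0.41714 = 11.26 kPa

Δσ_z ≈ 11.3 kPa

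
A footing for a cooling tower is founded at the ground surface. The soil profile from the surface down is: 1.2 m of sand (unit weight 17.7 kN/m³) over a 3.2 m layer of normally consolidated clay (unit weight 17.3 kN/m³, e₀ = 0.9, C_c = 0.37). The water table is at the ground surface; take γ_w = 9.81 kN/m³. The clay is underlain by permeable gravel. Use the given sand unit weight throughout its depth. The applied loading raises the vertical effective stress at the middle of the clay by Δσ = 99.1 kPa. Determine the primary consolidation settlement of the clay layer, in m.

Mid-depth of clay below the ground surface: z = 1.2 + 3.2/2 = 2.8 m.
Total vertical stress at mid-clay: σ_v = 17.7×1.2 + 17.3×1.6 = 48.92 kPa.
Pore pressure: u = 9.81×(2.8 − 0) = 27.468 kPa.
Initial effective stress: σ'_0 = σ_v − u = 48.92 − 27.468 = 21.452 kPa.
Final effective stress: σ'_f = σ'_0 + Δσ = 21.452 + 99.1 = 120.55 kPa.
Normally consolidated clay, so the full stress increment lies on the virgin compression line:
S_c = C_c·H/(1+e₀)·log₁₀(σ'_f/σ'_0) = 0.37×3.2/(1+0.9)×log₁₀(120.55/21.452)
    = 0.62316 × 0.7497 = 0.4672 m

S_c ≈ 0.467 m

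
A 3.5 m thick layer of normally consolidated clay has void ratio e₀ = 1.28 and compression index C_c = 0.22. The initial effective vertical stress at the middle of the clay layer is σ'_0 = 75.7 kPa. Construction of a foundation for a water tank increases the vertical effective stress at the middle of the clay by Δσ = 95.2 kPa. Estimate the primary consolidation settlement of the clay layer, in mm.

S_c ≈ 119 mm

Final effective stress: σ'_f = σ'_0 + Δσ = 75.7 + 95.2 = 170.9 kPa.
Normally consolidated clay, so the full stress increment lies on the virgin compression line:
S_c = C_c·H/(1+e₀)·log₁₀(σ'_f/σ'_0) = 0.22×3.5/(1+1.28)×log₁₀(170.9/75.7)
    = 0.33772 × 0.35365 = 0.1194 m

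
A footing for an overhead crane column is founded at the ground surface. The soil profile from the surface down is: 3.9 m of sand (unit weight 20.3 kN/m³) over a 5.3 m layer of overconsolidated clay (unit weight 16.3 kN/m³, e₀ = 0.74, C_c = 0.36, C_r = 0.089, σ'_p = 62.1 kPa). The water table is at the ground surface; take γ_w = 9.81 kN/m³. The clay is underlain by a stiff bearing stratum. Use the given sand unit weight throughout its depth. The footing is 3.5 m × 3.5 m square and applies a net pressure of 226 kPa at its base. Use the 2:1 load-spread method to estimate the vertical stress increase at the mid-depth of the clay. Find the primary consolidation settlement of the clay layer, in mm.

Mid-depth of clay below the ground surface: z = 3.9 + 5.3/2 = 6.55 m.
Total vertical stress at mid-clay: σ_v = 20.3×3.9 + 16.3×2.65 = 122.37 kPa.
Pore pressure: u = 9.81×(6.55 − 0) = 64.255 kPa.
Initial effective stress: σ'_0 = σ_v − u = 122.37 − 64.255 = 58.115 kPa.
Stress increase at mid-clay by the 2:1 spreading method:
Δσ = qBL/((B+z)(L+z)) = 226×3.5×3.5/((3.5+6.55)(3.5+6.55)) = 27.41 kPa
Final effective stress: σ'_f = 58.115 + 27.41 = 85.525 kPa.
σ'_f = 85.525 > σ'_p = 62.1 kPa, so the stress path crosses the preconsolidation pressure — recompression up to σ'_p, then virgin compression beyond:
S_c = H/(1+e₀)·[C_r·log₁₀(σ'_p/σ'_0) + C_c·log₁₀(σ'_f/σ'_p)]
    = 5.3/1.74 × [0.089×log₁₀(62.1/58.115) + 0.36×log₁₀(85.525/62.1)]
    = 3.046 × [0.0025635 + 0.050041] = 0.1602 m

S_c ≈ 160 mm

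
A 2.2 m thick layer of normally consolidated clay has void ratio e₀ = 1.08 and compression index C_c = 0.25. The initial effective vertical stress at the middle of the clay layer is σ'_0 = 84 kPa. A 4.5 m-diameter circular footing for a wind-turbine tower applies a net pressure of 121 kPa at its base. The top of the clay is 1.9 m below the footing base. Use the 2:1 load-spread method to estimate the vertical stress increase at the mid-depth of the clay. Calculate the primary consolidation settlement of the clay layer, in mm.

S_c ≈ 48 mm

Mid-depth of clay below the footing base: z = 1.9 + 2.2/2 = 3 m.
Stress increase at mid-clay by the 2:1 spreading method:
Δσ ≈ qD²/(D+z)² = 121×4.5²/(4.5+3)² = 43.56 kPa
Final effective stress: σ'_f = σ'_0 + Δσ = 84 + 43.56 = 127.56 kPa.
Normally consolidated clay, so the full stress increment lies on the virgin compression line:
S_c = C_c·H/(1+e₀)·log₁₀(σ'_f/σ'_0) = 0.25×2.2/(1+1.08)×log₁₀(127.56/84)
    = 0.26442 × 0.18144 = 0.04798 m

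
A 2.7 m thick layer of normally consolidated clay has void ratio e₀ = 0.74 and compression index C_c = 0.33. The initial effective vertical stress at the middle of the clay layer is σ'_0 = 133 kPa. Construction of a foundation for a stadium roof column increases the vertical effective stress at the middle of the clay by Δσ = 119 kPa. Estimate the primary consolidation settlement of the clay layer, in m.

S_c ≈ 0.142 m

Final effective stress: σ'_f = σ'_0 + Δσ = 133 + 119 = 252 kPa.
Normally consolidated clay, so the full stress increment lies on the virgin compression line:
S_c = C_c·H/(1+e₀)·log₁₀(σ'_f/σ'_0) = 0.33×2.7/(1+0.74)×log₁₀(252/133)
    = 0.51207 × 0.27755 = 0.1421 m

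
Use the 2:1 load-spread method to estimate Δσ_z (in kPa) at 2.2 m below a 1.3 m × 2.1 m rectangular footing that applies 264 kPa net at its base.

Δσ_z ≈ 47.9 kPa

By the 2:1 method the load spreads at 1 horizontal : 2 vertical, so at depth z the loaded area has grown by z in each plan dimension:
Δσ = qBL/((B+z)(L+z)) = 264×1.3×2.1/((1.3+2.2)(2.1+2.2)) = 47.888 kPa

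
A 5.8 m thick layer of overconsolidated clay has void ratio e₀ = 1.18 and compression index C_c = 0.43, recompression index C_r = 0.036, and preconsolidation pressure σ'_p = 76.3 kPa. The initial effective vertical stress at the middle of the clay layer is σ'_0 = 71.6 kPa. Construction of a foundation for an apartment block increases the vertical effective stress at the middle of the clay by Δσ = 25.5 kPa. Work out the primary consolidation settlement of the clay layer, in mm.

S_c ≈ 122 mm

Final effective stress: σ'_f = 71.6 + 25.5 = 97.1 kPa.
σ'_f = 97.1 > σ'_p = 76.3 kPa, so the stress path crosses the preconsolidation pressure — recompression up to σ'_p, then virgin compression beyond:
S_c = H/(1+e₀)·[C_r·log₁₀(σ'_p/σ'_0) + C_c·log₁₀(σ'_f/σ'_p)]
    = 5.8/2.18 × [0.036×log₁₀(76.3/71.6) + 0.43×log₁₀(97.1/76.3)]
    = 2.6606 × [0.00099401 + 0.045019] = 0.1224 m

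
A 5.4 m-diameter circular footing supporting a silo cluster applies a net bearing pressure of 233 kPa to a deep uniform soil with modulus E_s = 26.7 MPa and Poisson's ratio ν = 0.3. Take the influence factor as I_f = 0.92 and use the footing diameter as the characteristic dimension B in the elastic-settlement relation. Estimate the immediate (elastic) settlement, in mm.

S_e ≈ 39.5 mm

Immediate (elastic) settlement: S_e = q·B·(1−ν²)/E_s · I_f.
E_s = 26.7 MPa = 26700 kPa.
S_e = 233 × 5.4 × (1 − 0.3²) / 26700 × 0.92
    = 233 × 5.4 × 0.91 / 26700 × 0.92
    = 0.03945 m = 39.45 mm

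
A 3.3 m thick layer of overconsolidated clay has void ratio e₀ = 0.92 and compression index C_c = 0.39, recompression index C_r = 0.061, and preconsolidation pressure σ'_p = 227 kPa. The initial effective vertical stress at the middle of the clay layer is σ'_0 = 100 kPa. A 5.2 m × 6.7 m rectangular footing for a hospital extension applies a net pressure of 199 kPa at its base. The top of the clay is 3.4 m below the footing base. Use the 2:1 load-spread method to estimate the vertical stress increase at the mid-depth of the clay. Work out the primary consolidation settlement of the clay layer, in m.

S_c ≈ 0.0207 m

Mid-depth of clay below the footing base: z = 3.4 + 3.3/2 = 5.05 m.
Stress increase at mid-clay by the 2:1 spreading method:
Δσ = qBL/((B+z)(L+z)) = 199×5.2×6.7/((5.2+5.05)(6.7+5.05)) = 57.566 kPa
Final effective stress: σ'_f = 100 + 57.566 = 157.57 kPa.
σ'_f = 157.57 ≤ σ'_p = 227 kPa, so the clay remains overconsolidated and only the recompression index applies:
S_c = C_r·H/(1+e₀)·log₁₀(σ'_f/σ'_0) = 0.061×3.3/1.92×log₁₀(157.57/100)
    = 0.10485 × 0.19747 = 0.0207 m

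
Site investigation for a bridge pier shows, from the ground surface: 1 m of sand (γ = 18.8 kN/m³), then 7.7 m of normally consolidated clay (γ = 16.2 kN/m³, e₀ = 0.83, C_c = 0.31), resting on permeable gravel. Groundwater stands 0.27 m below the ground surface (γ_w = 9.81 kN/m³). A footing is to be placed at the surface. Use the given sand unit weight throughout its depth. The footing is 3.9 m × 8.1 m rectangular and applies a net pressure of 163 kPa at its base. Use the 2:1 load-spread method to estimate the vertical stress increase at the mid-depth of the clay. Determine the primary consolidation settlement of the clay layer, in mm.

S_c ≈ 460 mm

Mid-depth of clay below the ground surface: z = 1 + 7.7/2 = 4.85 m.
Total vertical stress at mid-clay: σ_v = 18.8×1 + 16.2×3.85 = 81.17 kPa.
Pore pressure: u = 9.81×(4.85 − 0.27) = 44.93 kPa.
Initial effective stress: σ'_0 = σ_v − u = 81.17 − 44.93 = 36.24 kPa.
Stress increase at mid-clay by the 2:1 spreading method:
Δσ = qBL/((B+z)(L+z)) = 163×3.9×8.1/((3.9+4.85)(8.1+4.85)) = 45.442 kPa
Final effective stress: σ'_f = σ'_0 + Δσ = 36.24 + 45.442 = 81.682 kPa.
Normally consolidated clay, so the full stress increment lies on the virgin compression line:
S_c = C_c·H/(1+e₀)·log₁₀(σ'_f/σ'_0) = 0.31×7.7/(1+0.83)×log₁₀(81.682/36.24)
    = 1.3044 × 0.35294 = 0.4604 m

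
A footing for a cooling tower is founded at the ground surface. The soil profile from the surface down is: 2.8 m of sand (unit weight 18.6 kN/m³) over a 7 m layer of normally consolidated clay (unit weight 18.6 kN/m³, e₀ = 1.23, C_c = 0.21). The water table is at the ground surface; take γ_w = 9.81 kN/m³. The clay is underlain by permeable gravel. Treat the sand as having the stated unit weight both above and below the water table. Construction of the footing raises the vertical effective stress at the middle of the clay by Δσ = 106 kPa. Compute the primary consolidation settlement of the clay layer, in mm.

Mid-depth of clay below the ground surface: z = 2.8 + 7/2 = 6.3 m.
Total vertical stress at mid-clay: σ_v = 18.6×2.8 + 18.6×3.5 = 117.18 kPa.
Pore pressure: u = 9.81×(6.3 − 0) = 61.803 kPa.
Initial effective stress: σ'_0 = σ_v − u = 117.18 − 61.803 = 55.377 kPa.
Final effective stress: σ'_f = σ'_0 + Δσ = 55.377 + 106 = 161.38 kPa.
Normally consolidated clay, so the full stress increment lies on the virgin compression line:
S_c = C_c·H/(1+e₀)·log₁₀(σ'_f/σ'_0) = 0.21×7/(1+1.23)×log₁₀(161.38/55.377)
    = 0.65919 × 0.46452 = 0.3062 m

S_c ≈ 306 mm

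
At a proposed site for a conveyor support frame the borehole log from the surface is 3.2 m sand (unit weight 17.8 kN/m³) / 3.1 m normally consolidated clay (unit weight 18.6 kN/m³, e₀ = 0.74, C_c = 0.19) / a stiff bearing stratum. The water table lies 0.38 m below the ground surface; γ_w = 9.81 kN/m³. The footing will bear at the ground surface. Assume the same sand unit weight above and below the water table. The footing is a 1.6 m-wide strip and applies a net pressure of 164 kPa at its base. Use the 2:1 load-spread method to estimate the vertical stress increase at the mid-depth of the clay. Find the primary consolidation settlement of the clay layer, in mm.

S_c ≈ 99.1 mm

Mid-depth of clay below the ground surface: z = 3.2 + 3.1/2 = 4.75 m.
Total vertical stress at mid-clay: σ_v = 17.8×3.2 + 18.6×1.55 = 85.79 kPa.
Pore pressure: u = 9.81×(4.75 − 0.38) = 42.87 kPa.
Initial effective stress: σ'_0 = σ_v − u = 85.79 − 42.87 = 42.92 kPa.
Stress increase at mid-clay by the 2:1 spreading method:
Δσ = qB/(B+z) = 164×1.6/(1.6+4.75) = 41.323 kPa
Final effective stress: σ'_f = σ'_0 + Δσ = 42.92 + 41.323 = 84.243 kPa.
Normally consolidated clay, so the full stress increment lies on the virgin compression line:
S_c = C_c·H/(1+e₀)·log₁₀(σ'_f/σ'_0) = 0.19×3.1/(1+0.74)×log₁₀(84.243/42.92)
    = 0.33851 × 0.29287 = 0.09914 m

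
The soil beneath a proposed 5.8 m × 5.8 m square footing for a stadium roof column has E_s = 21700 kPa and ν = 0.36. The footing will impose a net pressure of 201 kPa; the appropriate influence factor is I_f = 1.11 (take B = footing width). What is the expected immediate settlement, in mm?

Immediate (elastic) settlement: S_e = q·B·(1−ν²)/E_s · I_f.
S_e = 201 × 5.8 × (1 − 0.36²) / 21700 × 1.11
    = 201 × 5.8 × 0.8704 / 21700 × 1.11
    = 0.0519 m = 51.9 mm

S_e ≈ 51.9 mm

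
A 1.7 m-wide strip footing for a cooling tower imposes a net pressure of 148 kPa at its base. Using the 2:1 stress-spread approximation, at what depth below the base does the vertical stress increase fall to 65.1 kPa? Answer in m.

2:1 spreading — at depth z the loaded area has grown by z in each plan dimension:
qB/(B+z) = Δσ_z ⇒ z = qB/Δσ_z − B = 148×1.7/65.1 − 1.7 = 2.165 m

z ≈ 2.16 m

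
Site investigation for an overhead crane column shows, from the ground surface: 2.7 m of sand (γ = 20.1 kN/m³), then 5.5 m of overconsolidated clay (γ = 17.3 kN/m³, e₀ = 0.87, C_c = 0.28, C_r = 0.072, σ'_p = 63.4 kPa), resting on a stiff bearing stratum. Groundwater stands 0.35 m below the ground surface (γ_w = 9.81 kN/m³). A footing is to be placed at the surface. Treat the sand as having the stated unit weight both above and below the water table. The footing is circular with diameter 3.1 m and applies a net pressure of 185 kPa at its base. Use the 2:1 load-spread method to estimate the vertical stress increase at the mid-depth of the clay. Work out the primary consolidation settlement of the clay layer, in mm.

S_c ≈ 84 mm

Mid-depth of clay below the ground surface: z = 2.7 + 5.5/2 = 5.45 m.
Total vertical stress at mid-clay: σ_v = 20.1×2.7 + 17.3×2.75 = 101.85 kPa.
Pore pressure: u = 9.81×(5.45 − 0.35) = 50.031 kPa.
Initial effective stress: σ'_0 = σ_v − u = 101.85 − 50.031 = 51.819 kPa.
Stress increase at mid-clay by the 2:1 spreading method:
Δσ ≈ qD²/(D+z)² = 185×3.1²/(3.1+5.45)² = 24.32 kPa
Final effective stress: σ'_f = 51.819 + 24.32 = 76.139 kPa.
σ'_f = 76.139 > σ'_p = 63.4 kPa, so the stress path crosses the preconsolidation pressure — recompression up to σ'_p, then virgin compression beyond:
S_c = H/(1+e₀)·[C_r·log₁₀(σ'_p/σ'_0) + C_c·log₁₀(σ'_f/σ'_p)]
    = 5.5/1.87 × [0.072×log₁₀(63.4/51.819) + 0.28×log₁₀(76.139/63.4)]
    = 2.9412 × [0.0063072 + 0.022265] = 0.08404 m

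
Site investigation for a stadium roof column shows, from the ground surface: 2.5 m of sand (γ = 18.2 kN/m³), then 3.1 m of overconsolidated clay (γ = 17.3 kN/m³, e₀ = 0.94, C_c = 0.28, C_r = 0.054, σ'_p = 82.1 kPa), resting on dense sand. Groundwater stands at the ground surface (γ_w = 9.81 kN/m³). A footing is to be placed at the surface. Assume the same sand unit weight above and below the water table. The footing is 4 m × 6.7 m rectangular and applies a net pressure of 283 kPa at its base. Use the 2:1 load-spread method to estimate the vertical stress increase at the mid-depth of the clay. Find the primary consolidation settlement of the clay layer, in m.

Mid-depth of clay below the ground surface: z = 2.5 + 3.1/2 = 4.05 m.
Total vertical stress at mid-clay: σ_v = 18.2×2.5 + 17.3×1.55 = 72.315 kPa.
Pore pressure: u = 9.81×(4.05 − 0) = 39.73 kPa.
Initial effective stress: σ'_0 = σ_v − u = 72.315 − 39.73 = 32.585 kPa.
Stress increase at mid-clay by the 2:1 spreading method:
Δσ = qBL/((B+z)(L+z)) = 283×4×6.7/((4+4.05)(6.7+4.05)) = 87.643 kPa
Final effective stress: σ'_f = 32.585 + 87.643 = 120.23 kPa.
σ'_f = 120.23 > σ'_p = 82.1 kPa, so the stress path crosses the preconsolidation pressure — recompression up to σ'_p, then virgin compression beyond:
S_c = H/(1+e₀)·[C_r·log₁₀(σ'_p/σ'_0) + C_c·log₁₀(σ'_f/σ'_p)]
    = 3.1/1.94 × [0.054×log₁₀(82.1/32.585) + 0.28×log₁₀(120.23/82.1)]
    = 1.5979 × [0.021672 + 0.046388] = 0.1088 m

S_c ≈ 0.109 m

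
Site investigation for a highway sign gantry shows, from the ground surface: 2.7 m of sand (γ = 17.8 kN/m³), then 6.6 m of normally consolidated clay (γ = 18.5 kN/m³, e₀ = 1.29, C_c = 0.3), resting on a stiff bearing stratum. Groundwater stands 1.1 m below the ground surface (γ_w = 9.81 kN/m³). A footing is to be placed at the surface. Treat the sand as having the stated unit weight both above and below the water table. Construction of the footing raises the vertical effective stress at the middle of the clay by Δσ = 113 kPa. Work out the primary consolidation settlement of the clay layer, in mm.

Mid-depth of clay below the ground surface: z = 2.7 + 6.6/2 = 6 m.
Total vertical stress at mid-clay: σ_v = 17.8×2.7 + 18.5×3.3 = 109.11 kPa.
Pore pressure: u = 9.81×(6 − 1.1) = 48.069 kPa.
Initial effective stress: σ'_0 = σ_v − u = 109.11 − 48.069 = 61.041 kPa.
Final effective stress: σ'_f = σ'_0 + Δσ = 61.041 + 113 = 174.04 kPa.
Normally consolidated clay, so the full stress increment lies on the virgin compression line:
S_c = C_c·H/(1+e₀)·log₁₀(σ'_f/σ'_0) = 0.3×6.6/(1+1.29)×log₁₀(174.04/61.041)
    = 0.86463 × 0.45503 = 0.3934 m

S_c ≈ 393 mm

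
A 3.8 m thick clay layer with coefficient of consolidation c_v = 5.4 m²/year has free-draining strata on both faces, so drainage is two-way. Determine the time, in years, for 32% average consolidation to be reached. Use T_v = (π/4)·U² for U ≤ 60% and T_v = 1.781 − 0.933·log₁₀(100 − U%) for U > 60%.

t ≈ 0.0538 years

Drainage path length: H_d = H/2 = 1.9 m (double drainage).
U ≤ 60%: T_v = (π/4)·U² = (π/4)×0.32² = 0.080425.
t = T_v·H_d²/c_v = 0.080425×1.9²/5.4 = 0.05377 years.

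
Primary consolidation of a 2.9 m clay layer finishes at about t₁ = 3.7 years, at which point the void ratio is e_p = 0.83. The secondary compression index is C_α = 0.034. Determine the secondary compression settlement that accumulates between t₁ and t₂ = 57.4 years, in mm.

S_s ≈ 64.2 mm

Secondary compression: S_s = C_α·H/(1+e_p)·log₁₀(t₂/t₁)
S_s = 0.034×2.9/(1+0.83)×log₁₀(57.4/3.7)
    = 0.05388 × 1.191 = 0.06416 m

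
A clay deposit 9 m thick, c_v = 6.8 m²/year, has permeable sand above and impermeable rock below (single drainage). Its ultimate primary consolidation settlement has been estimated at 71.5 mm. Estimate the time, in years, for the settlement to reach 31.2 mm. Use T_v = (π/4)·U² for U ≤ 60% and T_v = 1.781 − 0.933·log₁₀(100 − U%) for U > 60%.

Drainage path length: H_d = H = 9 m (single drainage).
U = S(t)/S_ult = 31.2/71.5 = 0.4364.
U ≤ 60%: T_v = (π/4)·U² = (π/4)×0.43636² = 0.14955.
t = T_v·H_d²/c_v = 0.14955×9²/6.8 = 1.781 years.

t ≈ 1.78 years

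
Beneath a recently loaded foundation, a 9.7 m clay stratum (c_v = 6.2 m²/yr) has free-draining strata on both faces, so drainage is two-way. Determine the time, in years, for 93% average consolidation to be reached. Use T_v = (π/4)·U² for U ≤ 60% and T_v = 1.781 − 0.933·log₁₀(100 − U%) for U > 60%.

Drainage path length: H_d = H/2 = 4.85 m (double drainage).
U > 60%: T_v = 1.781 − 0.933·log₁₀(100 − 93) = 0.99252.
t = T_v·H_d²/c_v = 0.99252×4.85²/6.2 = 3.766 years.

t ≈ 3.77 years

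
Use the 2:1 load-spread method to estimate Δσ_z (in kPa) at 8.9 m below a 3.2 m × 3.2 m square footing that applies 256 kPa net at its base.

Δσ_z ≈ 17.9 kPa

By the 2:1 method the load spreads at 1 horizontal : 2 vertical, so at depth z the loaded area has grown by z in each plan dimension:
Δσ = qBL/((B+z)(L+z)) = 256×3.2×3.2/((3.2+8.9)(3.2+8.9)) = 17.905 kPa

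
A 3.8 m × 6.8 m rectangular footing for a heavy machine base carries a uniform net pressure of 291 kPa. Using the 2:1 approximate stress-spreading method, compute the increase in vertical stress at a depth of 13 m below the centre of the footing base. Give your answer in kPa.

By the 2:1 method the load spreads at 1 horizontal : 2 vertical, so at depth z the loaded area has grown by z in each plan dimension:
Δσ = qBL/((B+z)(L+z)) = 291×3.8×6.8/((3.8+13)(6.8+13)) = 22.605 kPa

Δσ_z ≈ 22.6 kPa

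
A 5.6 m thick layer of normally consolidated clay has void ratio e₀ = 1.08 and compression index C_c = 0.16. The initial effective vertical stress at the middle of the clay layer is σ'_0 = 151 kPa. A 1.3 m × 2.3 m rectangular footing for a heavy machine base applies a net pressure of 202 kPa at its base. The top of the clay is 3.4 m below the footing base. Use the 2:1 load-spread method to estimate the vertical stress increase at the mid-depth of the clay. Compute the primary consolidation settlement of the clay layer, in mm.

S_c ≈ 11.4 mm

Mid-depth of clay below the footing base: z = 3.4 + 5.6/2 = 6.2 m.
Stress increase at mid-clay by the 2:1 spreading method:
Δσ = qBL/((B+z)(L+z)) = 202×1.3×2.3/((1.3+6.2)(2.3+6.2)) = 9.4742 kPa
Final effective stress: σ'_f = σ'_0 + Δσ = 151 + 9.4742 = 160.47 kPa.
Normally consolidated clay, so the full stress increment lies on the virgin compression line:
S_c = C_c·H/(1+e₀)·log₁₀(σ'_f/σ'_0) = 0.16×5.6/(1+1.08)×log₁₀(160.47/151)
    = 0.43077 × 0.026417 = 0.01138 m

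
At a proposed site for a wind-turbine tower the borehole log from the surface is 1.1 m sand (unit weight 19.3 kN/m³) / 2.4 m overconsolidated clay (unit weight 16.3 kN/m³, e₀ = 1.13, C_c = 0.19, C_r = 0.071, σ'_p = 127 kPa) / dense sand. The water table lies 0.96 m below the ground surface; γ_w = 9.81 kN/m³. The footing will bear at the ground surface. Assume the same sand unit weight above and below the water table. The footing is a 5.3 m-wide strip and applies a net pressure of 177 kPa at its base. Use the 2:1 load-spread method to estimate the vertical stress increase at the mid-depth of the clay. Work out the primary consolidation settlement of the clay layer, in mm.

S_c ≈ 69.1 mm

Mid-depth of clay below the ground surface: z = 1.1 + 2.4/2 = 2.3 m.
Total vertical stress at mid-clay: σ_v = 19.3×1.1 + 16.3×1.2 = 40.79 kPa.
Pore pressure: u = 9.81×(2.3 − 0.96) = 13.145 kPa.
Initial effective stress: σ'_0 = σ_v − u = 40.79 − 13.145 = 27.645 kPa.
Stress increase at mid-clay by the 2:1 spreading method:
Δσ = qB/(B+z) = 177×5.3/(5.3+2.3) = 123.43 kPa
Final effective stress: σ'_f = 27.645 + 123.43 = 151.08 kPa.
σ'_f = 151.08 > σ'_p = 127 kPa, so the stress path crosses the preconsolidation pressure — recompression up to σ'_p, then virgin compression beyond:
S_c = H/(1+e₀)·[C_r·log₁₀(σ'_p/σ'_0) + C_c·log₁₀(σ'_f/σ'_p)]
    = 2.4/2.13 × [0.071×log₁₀(127/27.645) + 0.19×log₁₀(151.08/127)]
    = 1.1268 × [0.047015 + 0.014327] = 0.06912 m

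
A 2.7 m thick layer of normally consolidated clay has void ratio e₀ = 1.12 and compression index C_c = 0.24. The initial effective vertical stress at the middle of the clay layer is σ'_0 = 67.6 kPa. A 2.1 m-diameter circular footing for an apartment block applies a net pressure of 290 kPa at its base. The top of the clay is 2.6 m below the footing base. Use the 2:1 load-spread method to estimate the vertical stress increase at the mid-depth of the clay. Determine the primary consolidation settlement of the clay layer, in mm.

Mid-depth of clay below the footing base: z = 2.6 + 2.7/2 = 3.95 m.
Stress increase at mid-clay by the 2:1 spreading method:
Δσ ≈ qD²/(D+z)² = 290×2.1²/(2.1+3.95)² = 34.94 kPa
Final effective stress: σ'_f = σ'_0 + Δσ = 67.6 + 34.94 = 102.54 kPa.
Normally consolidated clay, so the full stress increment lies on the virgin compression line:
S_c = C_c·H/(1+e₀)·log₁₀(σ'_f/σ'_0) = 0.24×2.7/(1+1.12)×log₁₀(102.54/67.6)
    = 0.30566 × 0.18095 = 0.05531 m

S_c ≈ 55.3 mm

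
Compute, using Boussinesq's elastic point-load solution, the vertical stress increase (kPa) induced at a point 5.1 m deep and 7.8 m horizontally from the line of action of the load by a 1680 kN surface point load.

Δσ_z ≈ 1.51 kPa

Boussinesq vertical stress below a point load on an elastic half-space:
Δσ_z = 3P/(2πz²) · [1 + (r/z)²]^(−5/2)
r/z = 7.8/5.1 = 1.5294; [1+(r/z)²]^(−5/2) = 0.049082.
Δσ_z = 3×1680/(2π×5.1²) × 0.049082 = 30.84 × 0.049082 = 1.514 kPa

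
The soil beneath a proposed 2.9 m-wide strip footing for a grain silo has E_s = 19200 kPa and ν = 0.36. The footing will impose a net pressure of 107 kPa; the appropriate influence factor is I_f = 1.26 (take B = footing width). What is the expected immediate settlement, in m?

Immediate (elastic) settlement: S_e = q·B·(1−ν²)/E_s · I_f.
S_e = 107 × 2.9 × (1 − 0.36²) / 19200 × 1.26
    = 107 × 2.9 × 0.8704 / 19200 × 1.26
    = 0.01772 m

S_e ≈ 0.0177 m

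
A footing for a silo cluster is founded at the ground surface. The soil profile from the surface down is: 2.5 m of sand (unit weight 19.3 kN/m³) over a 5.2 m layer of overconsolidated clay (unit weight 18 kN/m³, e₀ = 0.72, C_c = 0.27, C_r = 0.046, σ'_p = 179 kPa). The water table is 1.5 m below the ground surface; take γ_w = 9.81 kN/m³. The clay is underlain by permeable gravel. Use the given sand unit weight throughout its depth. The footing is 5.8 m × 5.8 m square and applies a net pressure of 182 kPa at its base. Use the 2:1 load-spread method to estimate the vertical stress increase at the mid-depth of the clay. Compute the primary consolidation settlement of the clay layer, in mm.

S_c ≈ 37.6 mm

Mid-depth of clay below the ground surface: z = 2.5 + 5.2/2 = 5.1 m.
Total vertical stress at mid-clay: σ_v = 19.3×2.5 + 18×2.6 = 95.05 kPa.
Pore pressure: u = 9.81×(5.1 − 1.5) = 35.316 kPa.
Initial effective stress: σ'_0 = σ_v − u = 95.05 − 35.316 = 59.734 kPa.
Stress increase at mid-clay by the 2:1 spreading method:
Δσ = qBL/((B+z)(L+z)) = 182×5.8×5.8/((5.8+5.1)(5.8+5.1)) = 51.532 kPa
Final effective stress: σ'_f = 59.734 + 51.532 = 111.27 kPa.
σ'_f = 111.27 ≤ σ'_p = 179 kPa, so the clay remains overconsolidated and only the recompression index applies:
S_c = C_r·H/(1+e₀)·log₁₀(σ'_f/σ'_0) = 0.046×5.2/1.72×log₁₀(111.27/59.734)
    = 0.13907 × 0.27016 = 0.03757 m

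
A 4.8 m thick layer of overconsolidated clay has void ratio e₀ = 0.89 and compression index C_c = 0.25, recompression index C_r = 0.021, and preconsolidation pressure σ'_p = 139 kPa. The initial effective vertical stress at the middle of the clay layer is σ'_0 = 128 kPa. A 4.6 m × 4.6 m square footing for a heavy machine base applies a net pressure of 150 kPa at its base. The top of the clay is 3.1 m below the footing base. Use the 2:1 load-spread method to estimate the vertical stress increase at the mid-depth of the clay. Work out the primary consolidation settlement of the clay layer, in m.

S_c ≈ 0.0392 m

Mid-depth of clay below the footing base: z = 3.1 + 4.8/2 = 5.5 m.
Stress increase at mid-clay by the 2:1 spreading method:
Δσ = qBL/((B+z)(L+z)) = 150×4.6×4.6/((4.6+5.5)(4.6+5.5)) = 31.115 kPa
Final effective stress: σ'_f = 128 + 31.115 = 159.12 kPa.
σ'_f = 159.12 > σ'_p = 139 kPa, so the stress path crosses the preconsolidation pressure — recompression up to σ'_p, then virgin compression beyond:
S_c = H/(1+e₀)·[C_r·log₁₀(σ'_p/σ'_0) + C_c·log₁₀(σ'_f/σ'_p)]
    = 4.8/1.89 × [0.021×log₁₀(139/128) + 0.25×log₁₀(159.12/139)]
    = 2.5397 × [0.0007519 + 0.014677] = 0.03918 m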